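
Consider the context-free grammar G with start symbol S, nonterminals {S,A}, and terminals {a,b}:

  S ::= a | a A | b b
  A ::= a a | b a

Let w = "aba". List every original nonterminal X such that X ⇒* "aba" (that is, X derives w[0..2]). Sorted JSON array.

CNF form of G:
  S -> T0 A | T1 T1 | a
  A -> T0 T0 | T1 T0
  T0 -> a
  T1 -> b

Fill CYK table bottom-up, restricted to cells inside w[0..2]:
  T[0,0] 'a' = {S,T0}  orig:{S}
  T[1,1] 'b' = {T1}  orig:{}
  T[2,2] 'a' = {S,T0}  orig:{S}
  T[0,1] 'ab' = ∅
  T[1,2] 'ba' = {A}
  T[0,2] 'aba' = {S}

Original NTs in T[0,2] deriving "aba": ["S"]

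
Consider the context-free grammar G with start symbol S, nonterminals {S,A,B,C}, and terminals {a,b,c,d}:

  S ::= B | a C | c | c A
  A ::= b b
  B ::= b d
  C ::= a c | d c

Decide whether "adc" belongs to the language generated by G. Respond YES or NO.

CNF form of G:
  S -> T0 T1 | T2 C | T3 A | c
  A -> T0 T0
  B -> T0 T1
  C -> T1 T3 | T2 T3
  T0 -> b
  T1 -> d
  T2 -> a
  T3 -> c

CYK table (by increasing span):
  cell(0,0) a: {T2}  orig:{}
  cell(1,1) d: {T1}  orig:{}
  cell(2,2) c: {S,T3}  orig:{S}
  cell(0,1) ad: ∅
  cell(1,2) dc: {C}
  cell(0,2) adc: {S}

S ∈ T[0,2] ⇒ YES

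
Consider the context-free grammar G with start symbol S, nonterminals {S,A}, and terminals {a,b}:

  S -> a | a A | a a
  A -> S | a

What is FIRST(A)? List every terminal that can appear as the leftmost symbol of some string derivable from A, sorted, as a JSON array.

FIRST sets, iterate to fixpoint:
iter 1:
  A via A→a: +{a}
  S via S→a: +{a}
  S: {a}  A: {a}
iter 2: (no change)
  S: {a}  A: {a}

FIRST(A) = ["a"]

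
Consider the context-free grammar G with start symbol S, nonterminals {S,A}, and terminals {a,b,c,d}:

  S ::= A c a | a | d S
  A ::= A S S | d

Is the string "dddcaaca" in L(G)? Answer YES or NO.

CNF form of G:
  S -> A X4 | T2 S | a
  A -> A X3 | d
  T0 -> c
  T1 -> a
  T2 -> d
  X3 -> S S
  X4 -> T0 T1

CYK table (by increasing span):
  [0..0]={A,T2}  "d"  orig:{A}
  [1..1]={A,T2}  "d"  orig:{A}
  [2..2]={A,T2}  "d"  orig:{A}
  [3..3]={T0}  "c"  orig:{}
  [4..4]={S,T1}  "a"  orig:{S}
  [5..5]={S,T1}  "a"  orig:{S}
  [6..6]={T0}  "c"  orig:{}
  [7..7]={S,T1}  "a"  orig:{S}
  [0..1]=∅  "dd"
  [1..2]=∅  "dd"
  [2..3]=∅  "dc"
  [3..4]={X4}  "ca"  orig:{}
  [4..5]={X3}  "aa"  orig:{}
  [5..6]=∅  "ac"
  [6..7]={X4}  "ca"  orig:{}
  [0..2]=∅  "ddd"
  [1..3]=∅  "ddc"
  [2..4]={S}  "dca"
  [3..5]=∅  "caa"
  [4..6]=∅  "aac"
  [5..7]=∅  "aca"
  [0..3]=∅  "dddc"
  [1..4]={S}  "ddca"
  [2..5]={X3}  "dcaa"  orig:{}
  [3..6]=∅  "caac"
  [4..7]=∅  "aaca"
  [0..4]={S}  "dddca"
  [1..5]={A,X3}  "ddcaa"  orig:{A}
  [2..6]=∅  "dcaac"
  [3..7]=∅  "caaca"
  [0..5]={A,X3}  "dddcaa"  orig:{A}
  [1..6]=∅  "ddcaac"
  [2..7]=∅  "dcaaca"
  [0..6]=∅  "dddcaac"
  [1..7]={S}  "ddcaaca"
  [0..7]={S}  "dddcaaca"

S ∈ T[0,7] ⇒ YES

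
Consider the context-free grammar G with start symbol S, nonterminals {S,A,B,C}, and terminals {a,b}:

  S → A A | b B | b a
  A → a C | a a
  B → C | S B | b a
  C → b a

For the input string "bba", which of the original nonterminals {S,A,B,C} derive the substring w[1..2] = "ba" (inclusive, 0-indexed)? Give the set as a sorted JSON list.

Convert to CNF:
  S -> A A | T1 B | T1 T0
  A -> T0 C | T0 T0
  B -> S B | T1 T0
  C -> T1 T0
  T0 -> a
  T1 -> b

CYK fill, restricted to cells inside w[1..2]:
  cell(1,1) b: {T1}  orig:{}
  cell(2,2) a: {T0}  orig:{}
  cell(1,2) ba: {B,C,S}

Original NTs in T[1,2] deriving "ba": ["B", "C", "S"]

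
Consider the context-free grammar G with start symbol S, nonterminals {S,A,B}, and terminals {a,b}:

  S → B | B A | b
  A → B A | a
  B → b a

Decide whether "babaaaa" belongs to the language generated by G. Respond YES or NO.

Convert to CNF:
  S -> B A | T0 T1 | b
  A -> B A | a
  B -> T0 T1
  T0 -> b
  T1 -> a

CYK table (by increasing span):
  cell(0,0) b: {S,T0}  orig:{S}
  cell(1,1) a: {A,T1}  orig:{A}
  cell(2,2) b: {S,T0}  orig:{S}
  cell(3,3) a: {A,T1}  orig:{A}
  cell(4,4) a: {A,T1}  orig:{A}
  cell(5,5) a: {A,T1}  orig:{A}
  cell(6,6) a: {A,T1}  orig:{A}
  cell(0,1) ba: {B,S}
  cell(1,2) ab: ∅
  cell(2,3) ba: {B,S}
  cell(3,4) aa: ∅
  cell(4,5) aa: ∅
  cell(5,6) aa: ∅
  cell(0,2) bab: ∅
  cell(1,3) aba: ∅
  cell(2,4) baa: {A,S}
  cell(3,5) aaa: ∅
  cell(4,6) aaa: ∅
  cell(0,3) baba: ∅
  cell(1,4) abaa: ∅
  cell(2,5) baaa: ∅
  cell(3,6) aaaa: ∅
  cell(0,4) babaa: {A,S}
  cell(1,5) abaaa: ∅
  cell(2,6) baaaa: ∅
  cell(0,5) babaaa: ∅
  cell(1,6) abaaaa: ∅
  cell(0,6) babaaaa: ∅

S ∉ T[0,6] ⇒ NO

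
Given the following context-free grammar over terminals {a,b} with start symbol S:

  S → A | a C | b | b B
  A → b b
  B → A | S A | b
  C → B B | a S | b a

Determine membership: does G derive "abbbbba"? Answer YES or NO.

Convert to CNF:
  S -> T0 B | T0 T0 | T1 C | b
  A -> T0 T0
  B -> S A | T0 T0 | b
  C -> B B | T0 T1 | T1 S
  T0 -> b
  T1 -> a

CYK fill:
  T[0,0] 'a' = {T1}  orig:{}
  T[1,1] 'b' = {B,S,T0}  orig:{B,S}
  T[2,2] 'b' = {B,S,T0}  orig:{B,S}
  T[3,3] 'b' = {B,S,T0}  orig:{B,S}
  T[4,4] 'b' = {B,S,T0}  orig:{B,S}
  T[5,5] 'b' = {B,S,T0}  orig:{B,S}
  T[6,6] 'a' = {T1}  orig:{}
  T[0,1] 'ab' = {C}
  T[1,2] 'bb' = {A,B,C,S}
  T[2,3] 'bb' = {A,B,C,S}
  T[3,4] 'bb' = {A,B,C,S}
  T[4,5] 'bb' = {A,B,C,S}
  T[5,6] 'ba' = {C}
  T[0,2] 'abb' = {C,S}
  T[1,3] 'bbb' = {B,C,S}
  T[2,4] 'bbb' = {B,C,S}
  T[3,5] 'bbb' = {B,C,S}
  T[4,6] 'bba' = ∅
  T[0,3] 'abbb' = {C,S}
  T[1,4] 'bbbb' = {B,C,S}
  T[2,5] 'bbbb' = {B,C,S}
  T[3,6] 'bbba' = ∅
  T[0,4] 'abbbb' = {B,C,S}
  T[1,5] 'bbbbb' = {B,C,S}
  T[2,6] 'bbbba' = ∅
  T[0,5] 'abbbbb' = {B,C,S}
  T[1,6] 'bbbbba' = ∅
  T[0,6] 'abbbbba' = ∅

S ∉ T[0,6] ⇒ NO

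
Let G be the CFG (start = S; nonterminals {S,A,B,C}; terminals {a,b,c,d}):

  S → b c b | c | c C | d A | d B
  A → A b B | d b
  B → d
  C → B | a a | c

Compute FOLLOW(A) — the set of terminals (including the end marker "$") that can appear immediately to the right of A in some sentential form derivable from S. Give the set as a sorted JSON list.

Compute FIRST by fixpoint:
[1]
  A via A→d b: +{d}
  B via B→d: +{d}
  C via C→B: +{d}
  C via C→a a: +{a}
  C via C→c: +{c}
  S via S→b c b: +{b}
  S via S→c: +{c}
  S via S→d A: +{d}
  S: {b,c,d}  A: {d}  B: {d}  C: {a,c,d}
[2] — fixpoint
  S: {b,c,d}  A: {d}  B: {d}  C: {a,c,d}

Compute FOLLOW by fixpoint:
FOLLOW(S) := {$}
[1]
  A→A b B: FOLLOW(A) ⊇ FIRST(b) = {b}; new: +{b}
  A→A b B: FOLLOW(B) ⊇ FOLLOW(A) ⊇ {b}; new: +{b}
  S→c C: FOLLOW(C) ⊇ FOLLOW(S) ⊇ {$}; new: +{$}
  S→d A: FOLLOW(A) ⊇ FOLLOW(S) ⊇ {$}; new: +{$}
  S→d B: FOLLOW(B) ⊇ FOLLOW(S) ⊇ {$}; new: +{$}
  FOLLOW(S)={$}  FOLLOW(A)={$,b}  FOLLOW(B)={$,b}  FOLLOW(C)={$}
[2] — fixpoint
  FOLLOW(S)={$}  FOLLOW(A)={$,b}  FOLLOW(B)={$,b}  FOLLOW(C)={$}

FOLLOW(A) = ["$", "b"]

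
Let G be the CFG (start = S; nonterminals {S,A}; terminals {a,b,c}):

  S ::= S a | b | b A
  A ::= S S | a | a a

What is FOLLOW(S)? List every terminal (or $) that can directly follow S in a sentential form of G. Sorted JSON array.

FIRST sets, iterate to fixpoint:
iter 1:
  A via A→a: +{a}
  S via S→b: +{b}
  FIRST(S)={b}  FIRST(A)={a}
iter 2:
  A via A→S S: +{b}
  FIRST(S)={b}  FIRST(A)={a,b}
iter 3: (stable)
  FIRST(S)={b}  FIRST(A)={a,b}

FOLLOW sets:
initialize: $ ∈ FOLLOW(S)
pass 1:
  A→S S: FOLLOW(S) ⊇ FIRST(S) = {b}; new: +{b}
  S→S a: FOLLOW(S) ⊇ FIRST(a) = {a}; new: +{a}
  S→b A: FOLLOW(A) ⊇ FOLLOW(S) ⊇ {$,a,b}; new: +{$,a,b}
  S: {$,a,b}  A: {$,a,b}
pass 2: (no change)
  S: {$,a,b}  A: {$,a,b}

FOLLOW(S) = ["$", "a", "b"]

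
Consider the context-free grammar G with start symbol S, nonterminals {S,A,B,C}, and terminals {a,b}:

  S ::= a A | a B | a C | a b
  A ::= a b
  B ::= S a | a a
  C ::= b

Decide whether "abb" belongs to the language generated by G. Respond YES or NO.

Convert to CNF:
  S -> T0 A | T0 B | T0 C | T0 T1
  A -> T0 T1
  B -> S T0 | T0 T0
  C -> b
  T0 -> a
  T1 -> b

Fill CYK table bottom-up:
  [0..0]={T0}  "a"  orig:{}
  [1..1]={C,T1}  "b"  orig:{C}
  [2..2]={C,T1}  "b"  orig:{C}
  [0..1]={A,S}  "ab"
  [1..2]=∅  "bb"
  [0..2]=∅  "abb"

S ∉ T[0,2] ⇒ NO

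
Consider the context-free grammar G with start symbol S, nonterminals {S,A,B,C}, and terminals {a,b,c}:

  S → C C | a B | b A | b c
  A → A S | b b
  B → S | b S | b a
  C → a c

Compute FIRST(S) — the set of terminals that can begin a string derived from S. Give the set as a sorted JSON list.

Compute FIRST by fixpoint:
iter 1:
  A via A→b b: +{b}
  B via B→b S: +{b}
  C via C→a c: +{a}
  S via S→C C: +{a}
  S via S→b A: +{b}
  FIRST[S]={a,b}  FIRST[A]={b}  FIRST[B]={b}  FIRST[C]={a}
iter 2:
  B via B→S: +{a}
  FIRST[S]={a,b}  FIRST[A]={b}  FIRST[B]={a,b}  FIRST[C]={a}
iter 3: done
  FIRST[S]={a,b}  FIRST[A]={b}  FIRST[B]={a,b}  FIRST[C]={a}

FIRST(S) = ["a", "b"]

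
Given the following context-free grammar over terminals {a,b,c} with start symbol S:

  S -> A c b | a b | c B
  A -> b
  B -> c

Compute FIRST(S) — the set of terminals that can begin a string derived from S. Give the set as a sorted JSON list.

FIRST sets, iterate to fixpoint:
iter 1:
  A via A→b: +{b}
  B via B→c: +{c}
  S via S→A c b: +{b}
  S via S→a b: +{a}
  S via S→c B: +{c}
  S: {a,b,c}  A: {b}  B: {c}
iter 2: done
  S: {a,b,c}  A: {b}  B: {c}

FIRST(S) = ["a", "b", "c"]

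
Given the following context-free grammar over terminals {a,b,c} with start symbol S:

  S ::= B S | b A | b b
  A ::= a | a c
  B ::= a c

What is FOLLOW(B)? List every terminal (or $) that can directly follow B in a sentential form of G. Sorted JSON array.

Compute FIRST by fixpoint:
iter 1:
  A via A→a: +{a}
  B via B→a c: +{a}
  S via S→B S: +{a}
  S via S→b A: +{b}
  FIRST(S)={a,b}  FIRST(A)={a}  FIRST(B)={a}
iter 2: (stable)
  FIRST(S)={a,b}  FIRST(A)={a}  FIRST(B)={a}

FOLLOW iteration:
initialize: $ ∈ FOLLOW(S)
[1]
  S→B S: FOLLOW(B) ⊇ FIRST(S) = {a,b}; new: +{a,b}
  S→b A: FOLLOW(A) ⊇ FOLLOW(S) ⊇ {$}; new: +{$}
  FOLLOW(S)={$}  FOLLOW(A)={$}  FOLLOW(B)={a,b}
[2] — fixpoint
  FOLLOW(S)={$}  FOLLOW(A)={$}  FOLLOW(B)={a,b}

FOLLOW(B) = ["a", "b"]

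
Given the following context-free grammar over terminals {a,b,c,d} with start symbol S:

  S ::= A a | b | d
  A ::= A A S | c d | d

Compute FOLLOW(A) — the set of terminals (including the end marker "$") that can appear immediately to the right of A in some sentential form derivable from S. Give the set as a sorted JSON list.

FIRST iteration:
[1]
  A via A→c d: +{c}
  A via A→d: +{d}
  S via S→A a: +{c,d}
  S via S→b: +{b}
  FIRST[S]={b,c,d}  FIRST[A]={c,d}
[2] (stable)
  FIRST[S]={b,c,d}  FIRST[A]={c,d}

FOLLOW sets:
initialize: $ ∈ FOLLOW(S)
[1]
  A→A A S: FOLLOW(A) ⊇ FIRST(A) = {c,d}; new: +{c,d}
  A→A A S: FOLLOW(A) ⊇ FIRST(S) = {b,c,d}; new: +{b}
  A→A A S: FOLLOW(S) ⊇ FOLLOW(A) ⊇ {b,c,d}; new: +{b,c,d}
  S→A a: FOLLOW(A) ⊇ FIRST(a) = {a}; new: +{a}
  S: {$,b,c,d}  A: {a,b,c,d}
[2]
  A→A A S: FOLLOW(S) ⊇ FOLLOW(A) ⊇ {a,b,c,d}; new: +{a}
  S: {$,a,b,c,d}  A: {a,b,c,d}
[3] (no change)
  S: {$,a,b,c,d}  A: {a,b,c,d}

FOLLOW(A) = ["a", "b", "c", "d"]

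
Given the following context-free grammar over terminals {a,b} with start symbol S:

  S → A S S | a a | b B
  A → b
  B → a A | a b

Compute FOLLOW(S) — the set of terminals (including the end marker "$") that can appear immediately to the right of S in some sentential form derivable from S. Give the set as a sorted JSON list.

FIRST sets, iterate to fixpoint:
[1]
  A via A→b: +{b}
  B via B→a A: +{a}
  S via S→A S S: +{b}
  S via S→a a: +{a}
  FIRST(S)={a,b}  FIRST(A)={b}  FIRST(B)={a}
[2] (stable)
  FIRST(S)={a,b}  FIRST(A)={b}  FIRST(B)={a}

FOLLOW sets:
FOLLOW(S) := {$}
pass 1:
  S→A S S: FOLLOW(A) ⊇ FIRST(S) = {a,b}; new: +{a,b}
  S→A S S: FOLLOW(S) ⊇ FIRST(S) = {a,b}; new: +{a,b}
  S→b B: FOLLOW(B) ⊇ FOLLOW(S) ⊇ {$,a,b}; new: +{$,a,b}
  FOLLOW[S]={$,a,b}  FOLLOW[A]={a,b}  FOLLOW[B]={$,a,b}
pass 2:
  B→a A: FOLLOW(A) ⊇ FOLLOW(B) ⊇ {$,a,b}; new: +{$}
  FOLLOW[S]={$,a,b}  FOLLOW[A]={$,a,b}  FOLLOW[B]={$,a,b}
pass 3: (no change)
  FOLLOW[S]={$,a,b}  FOLLOW[A]={$,a,b}  FOLLOW[B]={$,a,b}

FOLLOW(S) = ["$", "a", "b"]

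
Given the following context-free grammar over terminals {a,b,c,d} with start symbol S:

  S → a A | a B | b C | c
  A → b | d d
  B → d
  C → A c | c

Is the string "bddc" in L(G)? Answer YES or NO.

CNF form of G:
  S -> T2 A | T2 B | T3 C | c
  A -> T0 T0 | b
  B -> d
  C -> A T1 | c
  T0 -> d
  T1 -> c
  T2 -> a
  T3 -> b

CYK table (by increasing span):
  cell(0,0) b: {A,T3}  orig:{A}
  cell(1,1) d: {B,T0}  orig:{B}
  cell(2,2) d: {B,T0}  orig:{B}
  cell(3,3) c: {C,S,T1}  orig:{C,S}
  cell(0,1) bd: ∅
  cell(1,2) dd: {A}
  cell(2,3) dc: ∅
  cell(0,2) bdd: ∅
  cell(1,3) ddc: {C}
  cell(0,3) bddc: {S}

S ∈ T[0,3] ⇒ YES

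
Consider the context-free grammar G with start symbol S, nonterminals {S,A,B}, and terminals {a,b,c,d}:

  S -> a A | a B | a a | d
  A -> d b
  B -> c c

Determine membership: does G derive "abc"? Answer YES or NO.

Convert to CNF:
  S -> T3 A | T3 B | T3 T3 | d
  A -> T0 T1
  B -> T2 T2
  T0 -> d
  T1 -> b
  T2 -> c
  T3 -> a

Fill CYK table bottom-up:
  cell(0,0) a: {T3}  orig:{}
  cell(1,1) b: {T1}  orig:{}
  cell(2,2) c: {T2}  orig:{}
  cell(0,1) ab: ∅
  cell(1,2) bc: ∅
  cell(0,2) abc: ∅

S ∉ T[0,2] ⇒ NO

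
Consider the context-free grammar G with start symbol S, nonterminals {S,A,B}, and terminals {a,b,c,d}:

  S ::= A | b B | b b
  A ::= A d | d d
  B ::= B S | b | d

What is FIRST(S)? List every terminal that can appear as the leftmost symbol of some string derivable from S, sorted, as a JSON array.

FIRST sets, iterate to fixpoint:
[1]
  A via A→d d: +{d}
  B via B→b: +{b}
  B via B→d: +{d}
  S via S→A: +{d}
  S via S→b B: +{b}
  FIRST(S)={b,d}  FIRST(A)={d}  FIRST(B)={b,d}
[2] (no change)
  FIRST(S)={b,d}  FIRST(A)={d}  FIRST(B)={b,d}

FIRST(S) = ["b", "d"]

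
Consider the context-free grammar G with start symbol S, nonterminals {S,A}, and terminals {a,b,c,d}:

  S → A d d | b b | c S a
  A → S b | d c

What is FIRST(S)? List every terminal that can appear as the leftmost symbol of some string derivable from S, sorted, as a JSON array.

FIRST iteration:
pass 1:
  A via A→d c: +{d}
  S via S→A d d: +{d}
  S via S→b b: +{b}
  S via S→c S a: +{c}
  FIRST(S)={b,c,d}  FIRST(A)={d}
pass 2:
  A via A→S b: +{b,c}
  FIRST(S)={b,c,d}  FIRST(A)={b,c,d}
pass 3: done
  FIRST(S)={b,c,d}  FIRST(A)={b,c,d}

FIRST(S) = ["b", "c", "d"]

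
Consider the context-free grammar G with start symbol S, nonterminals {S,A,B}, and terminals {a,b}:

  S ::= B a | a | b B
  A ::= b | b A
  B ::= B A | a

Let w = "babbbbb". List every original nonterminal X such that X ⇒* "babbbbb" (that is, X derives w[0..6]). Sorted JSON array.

CNF form of G:
  S -> B T1 | T0 B | a
  A -> T0 A | b
  B -> B A | a
  T0 -> b
  T1 -> a

Fill CYK table bottom-up — only the sub-triangle for w[0..6]:
  [0..0]={A,T0}  "b"  orig:{A}
  [1..1]={B,S,T1}  "a"  orig:{B,S}
  [2..2]={A,T0}  "b"  orig:{A}
  [3..3]={A,T0}  "b"  orig:{A}
  [4..4]={A,T0}  "b"  orig:{A}
  [5..5]={A,T0}  "b"  orig:{A}
  [6..6]={A,T0}  "b"  orig:{A}
  [0..1]={S}  "ba"
  [1..2]={B}  "ab"
  [2..3]={A}  "bb"
  [3..4]={A}  "bb"
  [4..5]={A}  "bb"
  [5..6]={A}  "bb"
  [0..2]={S}  "bab"
  [1..3]={B}  "abb"
  [2..4]={A}  "bbb"
  [3..5]={A}  "bbb"
  [4..6]={A}  "bbb"
  [0..3]={S}  "babb"
  [1..4]={B}  "abbb"
  [2..5]={A}  "bbbb"
  [3..6]={A}  "bbbb"
  [0..4]={S}  "babbb"
  [1..5]={B}  "abbbb"
  [2..6]={A}  "bbbbb"
  [0..5]={S}  "babbbb"
  [1..6]={B}  "abbbbb"
  [0..6]={S}  "babbbbb"

Original NTs in T[0,6] deriving "babbbbb": ["S"]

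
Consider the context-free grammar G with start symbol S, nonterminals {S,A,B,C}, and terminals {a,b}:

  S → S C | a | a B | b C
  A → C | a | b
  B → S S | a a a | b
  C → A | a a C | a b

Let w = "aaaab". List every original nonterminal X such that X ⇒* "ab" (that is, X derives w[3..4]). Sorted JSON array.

Convert to CNF:
  S -> S C | T0 B | T1 C | a
  A -> T0 T1 | T0 X2 | a | b
  B -> S S | T0 X3 | b
  C -> T0 T1 | T0 X4 | a | b
  T0 -> a
  T1 -> b
  X2 -> T0 C
  X3 -> T0 T0
  X4 -> T0 C

Fill CYK table bottom-up (cells [i..j] with 3 ≤ i ≤ j ≤ 4 only):
  [3..3]={A,C,S,T0}  "a"  orig:{A,C,S}
  [4..4]={A,B,C,T1}  "b"  orig:{A,B,C}
  [3..4]={A,C,S,X2,X4}  "ab"  orig:{A,C,S}

Original NTs in T[3,4] deriving "ab": ["A", "C", "S"]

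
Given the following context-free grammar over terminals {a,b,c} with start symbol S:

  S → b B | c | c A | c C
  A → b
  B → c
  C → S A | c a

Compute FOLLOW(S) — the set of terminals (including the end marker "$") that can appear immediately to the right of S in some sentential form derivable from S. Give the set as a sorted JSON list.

Compute FIRST by fixpoint:
iter 1:
  A via A→b: +{b}
  B via B→c: +{c}
  C via C→c a: +{c}
  S via S→b B: +{b}
  S via S→c: +{c}
  FIRST[S]={b,c}  FIRST[A]={b}  FIRST[B]={c}  FIRST[C]={c}
iter 2:
  C via C→S A: +{b}
  FIRST[S]={b,c}  FIRST[A]={b}  FIRST[B]={c}  FIRST[C]={b,c}
iter 3: — fixpoint
  FIRST[S]={b,c}  FIRST[A]={b}  FIRST[B]={c}  FIRST[C]={b,c}

FOLLOW sets:
seed FOLLOW(S) with $
iter 1:
  C→S A: FOLLOW(S) ⊇ FIRST(A) = {b}; new: +{b}
  S→b B: FOLLOW(B) ⊇ FOLLOW(S) ⊇ {$,b}; new: +{$,b}
  S→c A: FOLLOW(A) ⊇ FOLLOW(S) ⊇ {$,b}; new: +{$,b}
  S→c C: FOLLOW(C) ⊇ FOLLOW(S) ⊇ {$,b}; new: +{$,b}
  S: {$,b}  A: {$,b}  B: {$,b}  C: {$,b}
iter 2: (no change)
  S: {$,b}  A: {$,b}  B: {$,b}  C: {$,b}

FOLLOW(S) = ["$", "b"]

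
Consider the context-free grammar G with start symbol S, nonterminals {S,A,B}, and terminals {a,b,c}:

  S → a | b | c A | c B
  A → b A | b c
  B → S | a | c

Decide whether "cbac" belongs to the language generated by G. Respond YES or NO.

CNF form of G:
  S -> T1 A | T1 B | a | b
  A -> T0 A | T0 T1
  B -> T1 A | T1 B | a | b | c
  T0 -> b
  T1 -> c

CYK fill:
  T[0,0] 'c' = {B,T1}  orig:{B}
  T[1,1] 'b' = {B,S,T0}  orig:{B,S}
  T[2,2] 'a' = {B,S}
  T[3,3] 'c' = {B,T1}  orig:{B}
  T[0,1] 'cb' = {B,S}
  T[1,2] 'ba' = ∅
  T[2,3] 'ac' = ∅
  T[0,2] 'cba' = ∅
  T[1,3] 'bac' = ∅
  T[0,3] 'cbac' = ∅

S ∉ T[0,3] ⇒ NO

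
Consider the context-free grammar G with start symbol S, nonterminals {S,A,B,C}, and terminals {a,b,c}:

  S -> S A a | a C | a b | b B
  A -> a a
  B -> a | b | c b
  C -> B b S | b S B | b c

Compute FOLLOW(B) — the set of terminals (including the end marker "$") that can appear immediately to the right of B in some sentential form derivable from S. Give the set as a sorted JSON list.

Compute FIRST by fixpoint:
[1]
  A via A→a a: +{a}
  B via B→a: +{a}
  B via B→b: +{b}
  B via B→c b: +{c}
  C via C→B b S: +{a,b,c}
  S via S→a C: +{a}
  S via S→b B: +{b}
  S: {a,b}  A: {a}  B: {a,b,c}  C: {a,b,c}
[2] (stable)
  S: {a,b}  A: {a}  B: {a,b,c}  C: {a,b,c}

FOLLOW sets:
FOLLOW(S) := {$}
iter 1:
  C→B b S: FOLLOW(B) ⊇ FIRST(b) = {b}; new: +{b}
  C→b S B: FOLLOW(S) ⊇ FIRST(B) = {a,b,c}; new: +{a,b,c}
  S→S A a: FOLLOW(A) ⊇ FIRST(a) = {a}; new: +{a}
  S→a C: FOLLOW(C) ⊇ FOLLOW(S) ⊇ {$,a,b,c}; new: +{$,a,b,c}
  S→b B: FOLLOW(B) ⊇ FOLLOW(S) ⊇ {$,a,b,c}; new: +{$,a,c}
  FOLLOW[S]={$,a,b,c}  FOLLOW[A]={a}  FOLLOW[B]={$,a,b,c}  FOLLOW[C]={$,a,b,c}
iter 2: (stable)
  FOLLOW[S]={$,a,b,c}  FOLLOW[A]={a}  FOLLOW[B]={$,a,b,c}  FOLLOW[C]={$,a,b,c}

FOLLOW(B) = ["$", "a", "b", "c"]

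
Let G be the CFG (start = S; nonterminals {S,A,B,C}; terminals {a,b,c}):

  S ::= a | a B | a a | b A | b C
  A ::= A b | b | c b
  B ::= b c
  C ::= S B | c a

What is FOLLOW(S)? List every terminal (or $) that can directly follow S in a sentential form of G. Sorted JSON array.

FIRST sets, iterate to fixpoint:
pass 1:
  A via A→b: +{b}
  A via A→c b: +{c}
  B via B→b c: +{b}
  C via C→c a: +{c}
  S via S→a: +{a}
  S via S→b A: +{b}
  FIRST[S]={a,b}  FIRST[A]={b,c}  FIRST[B]={b}  FIRST[C]={c}
pass 2:
  C via C→S B: +{a,b}
  FIRST[S]={a,b}  FIRST[A]={b,c}  FIRST[B]={b}  FIRST[C]={a,b,c}
pass 3: (no change)
  FIRST[S]={a,b}  FIRST[A]={b,c}  FIRST[B]={b}  FIRST[C]={a,b,c}

FOLLOW sets:
FOLLOW(S) := {$}
round 1:
  A→A b: FOLLOW(A) ⊇ FIRST(b) = {b}; new: +{b}
  C→S B: FOLLOW(S) ⊇ FIRST(B) = {b}; new: +{b}
  S→a B: FOLLOW(B) ⊇ FOLLOW(S) ⊇ {$,b}; new: +{$,b}
  S→b A: FOLLOW(A) ⊇ FOLLOW(S) ⊇ {$,b}; new: +{$}
  S→b C: FOLLOW(C) ⊇ FOLLOW(S) ⊇ {$,b}; new: +{$,b}
  FOLLOW[S]={$,b}  FOLLOW[A]={$,b}  FOLLOW[B]={$,b}  FOLLOW[C]={$,b}
round 2: — fixpoint
  FOLLOW[S]={$,b}  FOLLOW[A]={$,b}  FOLLOW[B]={$,b}  FOLLOW[C]={$,b}

FOLLOW(S) = ["$", "b"]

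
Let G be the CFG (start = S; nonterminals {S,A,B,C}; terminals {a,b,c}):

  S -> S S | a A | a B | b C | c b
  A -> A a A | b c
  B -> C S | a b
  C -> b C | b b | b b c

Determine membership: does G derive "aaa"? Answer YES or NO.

Convert to CNF:
  S -> S S | T0 A | T0 B | T1 C | T2 T1
  A -> A X3 | T1 T2
  B -> C S | T0 T1
  C -> T1 C | T1 T1 | T1 X4
  T0 -> a
  T1 -> b
  T2 -> c
  X3 -> T0 A
  X4 -> T1 T2

Fill CYK table bottom-up:
  cell(0,0) a: {T0}  orig:{}
  cell(1,1) a: {T0}  orig:{}
  cell(2,2) a: {T0}  orig:{}
  cell(0,1) aa: ∅
  cell(1,2) aa: ∅
  cell(0,2) aaa: ∅

S ∉ T[0,2] ⇒ NO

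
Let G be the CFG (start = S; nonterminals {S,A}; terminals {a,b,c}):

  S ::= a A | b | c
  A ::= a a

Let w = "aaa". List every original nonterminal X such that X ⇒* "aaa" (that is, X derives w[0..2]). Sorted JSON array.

Convert to CNF:
  S -> T0 A | b | c
  A -> T0 T0
  T0 -> a

CYK fill (cells [i..j] with 0 ≤ i ≤ j ≤ 2 only):
  T[0,0] 'a' = {T0}  orig:{}
  T[1,1] 'a' = {T0}  orig:{}
  T[2,2] 'a' = {T0}  orig:{}
  T[0,1] 'aa' = {A}
  T[1,2] 'aa' = {A}
  T[0,2] 'aaa' = {S}

Original NTs in T[0,2] deriving "aaa": ["S"]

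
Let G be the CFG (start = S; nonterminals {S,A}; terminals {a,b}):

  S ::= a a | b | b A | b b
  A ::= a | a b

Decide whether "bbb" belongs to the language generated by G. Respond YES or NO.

Convert to CNF:
  S -> T0 T0 | T1 A | T1 T1 | b
  A -> T0 T1 | a
  T0 -> a
  T1 -> b

Fill CYK table bottom-up:
  [0..0]={S,T1}  "b"  orig:{S}
  [1..1]={S,T1}  "b"  orig:{S}
  [2..2]={S,T1}  "b"  orig:{S}
  [0..1]={S}  "bb"
  [1..2]={S}  "bb"
  [0..2]=∅  "bbb"

S ∉ T[0,2] ⇒ NO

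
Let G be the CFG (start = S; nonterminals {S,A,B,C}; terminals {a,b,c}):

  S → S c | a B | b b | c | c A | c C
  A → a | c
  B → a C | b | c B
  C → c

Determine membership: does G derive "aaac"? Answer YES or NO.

CNF form of G:
  S -> S T1 | T0 B | T1 A | T1 C | T2 T2 | c
  A -> a | c
  B -> T0 C | T1 B | b
  C -> c
  T0 -> a
  T1 -> c
  T2 -> b

CYK fill:
  T[0,0] 'a' = {A,T0}  orig:{A}
  T[1,1] 'a' = {A,T0}  orig:{A}
  T[2,2] 'a' = {A,T0}  orig:{A}
  T[3,3] 'c' = {A,C,S,T1}  orig:{A,C,S}
  T[0,1] 'aa' = ∅
  T[1,2] 'aa' = ∅
  T[2,3] 'ac' = {B}
  T[0,2] 'aaa' = ∅
  T[1,3] 'aac' = {S}
  T[0,3] 'aaac' = ∅

S ∉ T[0,3] ⇒ NO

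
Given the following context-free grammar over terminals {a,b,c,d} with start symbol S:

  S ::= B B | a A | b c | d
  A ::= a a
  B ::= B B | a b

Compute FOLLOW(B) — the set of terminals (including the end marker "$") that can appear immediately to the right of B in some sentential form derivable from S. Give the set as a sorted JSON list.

FIRST sets, iterate to fixpoint:
pass 1:
  A via A→a a: +{a}
  B via B→a b: +{a}
  S via S→B B: +{a}
  S via S→b c: +{b}
  S via S→d: +{d}
  FIRST[S]={a,b,d}  FIRST[A]={a}  FIRST[B]={a}
pass 2: (no change)
  FIRST[S]={a,b,d}  FIRST[A]={a}  FIRST[B]={a}

FOLLOW iteration:
initialize: $ ∈ FOLLOW(S)
pass 1:
  B→B B: FOLLOW(B) ⊇ FIRST(B) = {a}; new: +{a}
  S→B B: FOLLOW(B) ⊇ FOLLOW(S) ⊇ {$}; new: +{$}
  S→a A: FOLLOW(A) ⊇ FOLLOW(S) ⊇ {$}; new: +{$}
  S: {$}  A: {$}  B: {$,a}
pass 2: (stable)
  S: {$}  A: {$}  B: {$,a}

FOLLOW(B) = ["$", "a"]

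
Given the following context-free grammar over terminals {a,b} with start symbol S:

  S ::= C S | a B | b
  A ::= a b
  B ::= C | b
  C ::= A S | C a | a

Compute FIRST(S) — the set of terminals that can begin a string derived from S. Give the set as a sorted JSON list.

FIRST iteration:
round 1:
  A via A→a b: +{a}
  B via B→b: +{b}
  C via C→A S: +{a}
  S via S→C S: +{a}
  S via S→b: +{b}
  FIRST(S)={a,b}  FIRST(A)={a}  FIRST(B)={b}  FIRST(C)={a}
round 2:
  B via B→C: +{a}
  FIRST(S)={a,b}  FIRST(A)={a}  FIRST(B)={a,b}  FIRST(C)={a}
round 3: (no change)
  FIRST(S)={a,b}  FIRST(A)={a}  FIRST(B)={a,b}  FIRST(C)={a}

FIRST(S) = ["a", "b"]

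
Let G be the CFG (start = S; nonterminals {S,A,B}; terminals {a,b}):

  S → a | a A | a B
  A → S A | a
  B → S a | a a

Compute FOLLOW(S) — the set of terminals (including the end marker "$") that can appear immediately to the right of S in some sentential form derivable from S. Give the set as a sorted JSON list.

FIRST iteration:
[1]
  A via A→a: +{a}
  B via B→a a: +{a}
  S via S→a: +{a}
  FIRST[S]={a}  FIRST[A]={a}  FIRST[B]={a}
[2] (stable)
  FIRST[S]={a}  FIRST[A]={a}  FIRST[B]={a}

FOLLOW iteration:
seed FOLLOW(S) with $
pass 1:
  A→S A: FOLLOW(S) ⊇ FIRST(A) = {a}; new: +{a}
  S→a A: FOLLOW(A) ⊇ FOLLOW(S) ⊇ {$,a}; new: +{$,a}
  S→a B: FOLLOW(B) ⊇ FOLLOW(S) ⊇ {$,a}; new: +{$,a}
  S: {$,a}  A: {$,a}  B: {$,a}
pass 2: done
  S: {$,a}  A: {$,a}  B: {$,a}

FOLLOW(S) = ["$", "a"]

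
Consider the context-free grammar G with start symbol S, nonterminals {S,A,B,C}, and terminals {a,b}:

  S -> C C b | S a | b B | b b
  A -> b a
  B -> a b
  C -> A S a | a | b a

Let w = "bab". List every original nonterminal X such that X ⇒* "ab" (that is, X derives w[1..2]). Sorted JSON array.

Convert to CNF:
  S -> C X3 | S T1 | T0 B | T0 T0
  A -> T0 T1
  B -> T1 T0
  C -> A X2 | T0 T1 | a
  T0 -> b
  T1 -> a
  X2 -> S T1
  X3 -> C T0

CYK table (by increasing span), restricted to cells inside w[1..2]:
  T[1,1] 'a' = {C,T1}  orig:{C}
  T[2,2] 'b' = {T0}  orig:{}
  T[1,2] 'ab' = {B,X3}  orig:{B}

Original NTs in T[1,2] deriving "ab": ["B"]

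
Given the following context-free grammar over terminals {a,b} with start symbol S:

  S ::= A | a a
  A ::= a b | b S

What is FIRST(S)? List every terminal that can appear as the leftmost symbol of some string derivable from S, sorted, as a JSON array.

FIRST sets, iterate to fixpoint:
[1]
  A via A→a b: +{a}
  A via A→b S: +{b}
  S via S→A: +{a,b}
  FIRST[S]={a,b}  FIRST[A]={a,b}
[2] done
  FIRST[S]={a,b}  FIRST[A]={a,b}

FIRST(S) = ["a", "b"]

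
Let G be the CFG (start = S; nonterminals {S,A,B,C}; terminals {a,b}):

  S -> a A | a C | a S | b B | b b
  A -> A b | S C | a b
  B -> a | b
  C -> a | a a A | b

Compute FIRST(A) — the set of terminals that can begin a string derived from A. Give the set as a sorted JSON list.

Compute FIRST by fixpoint:
round 1:
  A via A→a b: +{a}
  B via B→a: +{a}
  B via B→b: +{b}
  C via C→a: +{a}
  C via C→b: +{b}
  S via S→a A: +{a}
  S via S→b B: +{b}
  S: {a,b}  A: {a}  B: {a,b}  C: {a,b}
round 2:
  A via A→S C: +{b}
  S: {a,b}  A: {a,b}  B: {a,b}  C: {a,b}
round 3: (stable)
  S: {a,b}  A: {a,b}  B: {a,b}  C: {a,b}

FIRST(A) = ["a", "b"]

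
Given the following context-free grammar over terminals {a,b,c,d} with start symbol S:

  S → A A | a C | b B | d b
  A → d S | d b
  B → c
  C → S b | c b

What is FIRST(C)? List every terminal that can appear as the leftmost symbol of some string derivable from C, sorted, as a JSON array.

Compute FIRST by fixpoint:
[1]
  A via A→d S: +{d}
  B via B→c: +{c}
  C via C→c b: +{c}
  S via S→A A: +{d}
  S via S→a C: +{a}
  S via S→b B: +{b}
  S: {a,b,d}  A: {d}  B: {c}  C: {c}
[2]
  C via C→S b: +{a,b,d}
  S: {a,b,d}  A: {d}  B: {c}  C: {a,b,c,d}
[3] done
  S: {a,b,d}  A: {d}  B: {c}  C: {a,b,c,d}

FIRST(C) = ["a", "b", "c", "d"]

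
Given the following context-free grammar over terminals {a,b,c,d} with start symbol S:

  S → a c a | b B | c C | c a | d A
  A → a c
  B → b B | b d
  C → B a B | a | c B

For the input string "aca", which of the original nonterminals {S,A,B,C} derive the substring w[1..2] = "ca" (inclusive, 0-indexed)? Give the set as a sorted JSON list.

Convert to CNF:
  S -> T0 X5 | T1 C | T1 T0 | T2 B | T3 A
  A -> T0 T1
  B -> T2 B | T2 T3
  C -> B X4 | T1 B | a
  T0 -> a
  T1 -> c
  T2 -> b
  T3 -> d
  X4 -> T0 B
  X5 -> T1 T0

Fill CYK table bottom-up — only the sub-triangle for w[1..2]:
  T[1,1] 'c' = {T1}  orig:{}
  T[2,2] 'a' = {C,T0}  orig:{C}
  T[1,2] 'ca' = {S,X5}  orig:{S}

Original NTs in T[1,2] deriving "ca": ["S"]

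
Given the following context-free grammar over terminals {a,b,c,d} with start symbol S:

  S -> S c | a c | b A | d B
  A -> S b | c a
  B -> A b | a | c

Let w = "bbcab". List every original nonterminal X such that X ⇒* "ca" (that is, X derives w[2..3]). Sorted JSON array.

Convert to CNF:
  S -> S T1 | T0 A | T2 T1 | T3 B
  A -> S T0 | T1 T2
  B -> A T0 | a | c
  T0 -> b
  T1 -> c
  T2 -> a
  T3 -> d

CYK table (by increasing span), restricted to cells inside w[2..3]:
  cell(2,2) c: {B,T1}  orig:{B}
  cell(3,3) a: {B,T2}  orig:{B}
  cell(2,3) ca: {A}

Original NTs in T[2,3] deriving "ca": ["A"]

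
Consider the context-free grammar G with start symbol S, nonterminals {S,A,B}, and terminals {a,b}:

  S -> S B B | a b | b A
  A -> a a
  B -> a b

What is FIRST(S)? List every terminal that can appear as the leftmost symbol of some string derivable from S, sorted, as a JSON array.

FIRST iteration:
iter 1:
  A via A→a a: +{a}
  B via B→a b: +{a}
  S via S→a b: +{a}
  S via S→b A: +{b}
  FIRST(S)={a,b}  FIRST(A)={a}  FIRST(B)={a}
iter 2: — fixpoint
  FIRST(S)={a,b}  FIRST(A)={a}  FIRST(B)={a}

FIRST(S) = ["a", "b"]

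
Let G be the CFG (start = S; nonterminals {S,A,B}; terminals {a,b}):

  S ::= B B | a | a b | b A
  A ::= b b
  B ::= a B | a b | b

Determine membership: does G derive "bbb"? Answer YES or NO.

CNF form of G:
  S -> B B | T0 A | T1 T0 | a
  A -> T0 T0
  B -> T1 B | T1 T0 | b
  T0 -> b
  T1 -> a

CYK table (by increasing span):
  T[0,0] 'b' = {B,T0}  orig:{B}
  T[1,1] 'b' = {B,T0}  orig:{B}
  T[2,2] 'b' = {B,T0}  orig:{B}
  T[0,1] 'bb' = {A,S}
  T[1,2] 'bb' = {A,S}
  T[0,2] 'bbb' = {S}

S ∈ T[0,2] ⇒ YES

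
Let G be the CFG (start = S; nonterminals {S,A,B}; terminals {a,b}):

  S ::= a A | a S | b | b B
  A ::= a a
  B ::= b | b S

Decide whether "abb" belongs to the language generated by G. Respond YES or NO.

CNF form of G:
  S -> T0 A | T0 S | T1 B | b
  A -> T0 T0
  B -> T1 S | b
  T0 -> a
  T1 -> b

Fill CYK table bottom-up:
  cell(0,0) a: {T0}  orig:{}
  cell(1,1) b: {B,S,T1}  orig:{B,S}
  cell(2,2) b: {B,S,T1}  orig:{B,S}
  cell(0,1) ab: {S}
  cell(1,2) bb: {B,S}
  cell(0,2) abb: {S}

S ∈ T[0,2] ⇒ YES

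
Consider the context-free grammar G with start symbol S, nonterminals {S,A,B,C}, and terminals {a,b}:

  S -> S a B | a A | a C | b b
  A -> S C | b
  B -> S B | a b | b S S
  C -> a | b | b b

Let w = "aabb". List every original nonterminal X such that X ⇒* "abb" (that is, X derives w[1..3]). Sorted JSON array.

CNF form of G:
  S -> S X3 | T0 A | T0 C | T1 T1
  A -> S C | b
  B -> S B | T0 T1 | T1 X2
  C -> T1 T1 | a | b
  T0 -> a
  T1 -> b
  X2 -> S S
  X3 -> T0 B

Fill CYK table bottom-up (cells [i..j] with 1 ≤ i ≤ j ≤ 3 only):
  T[1,1] 'a' = {C,T0}  orig:{C}
  T[2,2] 'b' = {A,C,T1}  orig:{A,C}
  T[3,3] 'b' = {A,C,T1}  orig:{A,C}
  T[1,2] 'ab' = {B,S}
  T[2,3] 'bb' = {C,S}
  T[1,3] 'abb' = {A,S}

Original NTs in T[1,3] deriving "abb": ["A", "S"]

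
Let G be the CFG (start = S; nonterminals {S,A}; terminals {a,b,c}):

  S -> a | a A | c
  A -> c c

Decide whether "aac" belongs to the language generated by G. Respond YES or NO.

CNF form of G:
  S -> T1 A | a | c
  A -> T0 T0
  T0 -> c
  T1 -> a

CYK fill:
  [0..0]={S,T1}  "a"  orig:{S}
  [1..1]={S,T1}  "a"  orig:{S}
  [2..2]={S,T0}  "c"  orig:{S}
  [0..1]=∅  "aa"
  [1..2]=∅  "ac"
  [0..2]=∅  "aac"

S ∉ T[0,2] ⇒ NO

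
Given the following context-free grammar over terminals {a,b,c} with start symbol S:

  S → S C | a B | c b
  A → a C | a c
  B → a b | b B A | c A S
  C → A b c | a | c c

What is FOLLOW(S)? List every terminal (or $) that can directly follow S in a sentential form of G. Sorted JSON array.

FIRST iteration:
[1]
  A via A→a C: +{a}
  B via B→a b: +{a}
  B via B→b B A: +{b}
  B via B→c A S: +{c}
  C via C→A b c: +{a}
  C via C→c c: +{c}
  S via S→a B: +{a}
  S via S→c b: +{c}
  FIRST(S)={a,c}  FIRST(A)={a}  FIRST(B)={a,b,c}  FIRST(C)={a,c}
[2] done
  FIRST(S)={a,c}  FIRST(A)={a}  FIRST(B)={a,b,c}  FIRST(C)={a,c}

FOLLOW sets:
seed FOLLOW(S) with $
iter 1:
  B→b B A: FOLLOW(B) ⊇ FIRST(A) = {a}; new: +{a}
  B→b B A: FOLLOW(A) ⊇ FOLLOW(B) ⊇ {a}; new: +{a}
  B→c A S: FOLLOW(A) ⊇ FIRST(S) = {a,c}; new: +{c}
  B→c A S: FOLLOW(S) ⊇ FOLLOW(B) ⊇ {a}; new: +{a}
  C→A b c: FOLLOW(A) ⊇ FIRST(b) = {b}; new: +{b}
  S→S C: FOLLOW(S) ⊇ FIRST(C) = {a,c}; new: +{c}
  S→S C: FOLLOW(C) ⊇ FOLLOW(S) ⊇ {$,a,c}; new: +{$,a,c}
  S→a B: FOLLOW(B) ⊇ FOLLOW(S) ⊇ {$,a,c}; new: +{$,c}
  S: {$,a,c}  A: {a,b,c}  B: {$,a,c}  C: {$,a,c}
iter 2:
  A→a C: FOLLOW(C) ⊇ FOLLOW(A) ⊇ {a,b,c}; new: +{b}
  B→b B A: FOLLOW(A) ⊇ FOLLOW(B) ⊇ {$,a,c}; new: +{$}
  S: {$,a,c}  A: {$,a,b,c}  B: {$,a,c}  C: {$,a,b,c}
iter 3: done
  S: {$,a,c}  A: {$,a,b,c}  B: {$,a,c}  C: {$,a,b,c}

FOLLOW(S) = ["$", "a", "c"]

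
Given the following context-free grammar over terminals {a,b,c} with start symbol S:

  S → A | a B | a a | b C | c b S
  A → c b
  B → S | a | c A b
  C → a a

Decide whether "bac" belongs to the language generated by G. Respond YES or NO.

CNF form of G:
  S -> T0 T1 | T0 X5 | T1 C | T2 B | T2 T2
  A -> T0 T1
  B -> T0 T1 | T0 X3 | T0 X4 | T1 C | T2 B | T2 T2 | a
  C -> T2 T2
  T0 -> c
  T1 -> b
  T2 -> a
  X3 -> A T1
  X4 -> T1 S
  X5 -> T1 S

CYK table (by increasing span):
  T[0,0] 'b' = {T1}  orig:{}
  T[1,1] 'a' = {B,T2}  orig:{B}
  T[2,2] 'c' = {T0}  orig:{}
  T[0,1] 'ba' = ∅
  T[1,2] 'ac' = ∅
  T[0,2] 'bac' = ∅

S ∉ T[0,2] ⇒ NO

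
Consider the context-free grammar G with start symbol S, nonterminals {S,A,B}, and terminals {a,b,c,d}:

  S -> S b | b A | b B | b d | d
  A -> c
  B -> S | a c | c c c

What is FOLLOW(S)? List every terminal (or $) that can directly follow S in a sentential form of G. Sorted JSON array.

FIRST iteration:
pass 1:
  A via A→c: +{c}
  B via B→a c: +{a}
  B via B→c c c: +{c}
  S via S→b A: +{b}
  S via S→d: +{d}
  FIRST(S)={b,d}  FIRST(A)={c}  FIRST(B)={a,c}
pass 2:
  B via B→S: +{b,d}
  FIRST(S)={b,d}  FIRST(A)={c}  FIRST(B)={a,b,c,d}
pass 3: (no change)
  FIRST(S)={b,d}  FIRST(A)={c}  FIRST(B)={a,b,c,d}

FOLLOW iteration:
FOLLOW(S) := {$}
[1]
  S→S b: FOLLOW(S) ⊇ FIRST(b) = {b}; new: +{b}
  S→b A: FOLLOW(A) ⊇ FOLLOW(S) ⊇ {$,b}; new: +{$,b}
  S→b B: FOLLOW(B) ⊇ FOLLOW(S) ⊇ {$,b}; new: +{$,b}
  FOLLOW(S)={$,b}  FOLLOW(A)={$,b}  FOLLOW(B)={$,b}
[2] (stable)
  FOLLOW(S)={$,b}  FOLLOW(A)={$,b}  FOLLOW(B)={$,b}

FOLLOW(S) = ["$", "b"]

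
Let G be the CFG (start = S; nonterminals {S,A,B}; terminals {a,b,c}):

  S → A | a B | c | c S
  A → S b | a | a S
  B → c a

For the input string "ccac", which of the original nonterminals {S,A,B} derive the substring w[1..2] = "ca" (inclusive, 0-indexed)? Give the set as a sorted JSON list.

Convert to CNF:
  S -> S T0 | T1 B | T1 S | T2 S | a | c
  A -> S T0 | T1 S | a
  B -> T2 T1
  T0 -> b
  T1 -> a
  T2 -> c

CYK fill (cells [i..j] with 1 ≤ i ≤ j ≤ 2 only):
  [1..1]={S,T2}  "c"  orig:{S}
  [2..2]={A,S,T1}  "a"  orig:{A,S}
  [1..2]={B,S}  "ca"

Original NTs in T[1,2] deriving "ca": ["B", "S"]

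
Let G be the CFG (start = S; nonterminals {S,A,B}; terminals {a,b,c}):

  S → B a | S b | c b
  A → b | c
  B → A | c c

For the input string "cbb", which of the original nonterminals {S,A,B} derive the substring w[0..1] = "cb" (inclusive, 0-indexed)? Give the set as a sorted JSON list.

Convert to CNF:
  S -> B T1 | S T2 | T0 T2
  A -> b | c
  B -> T0 T0 | b | c
  T0 -> c
  T1 -> a
  T2 -> b

CYK fill — only the sub-triangle for w[0..1]:
  T[0,0] 'c' = {A,B,T0}  orig:{A,B}
  T[1,1] 'b' = {A,B,T2}  orig:{A,B}
  T[0,1] 'cb' = {S}

Original NTs in T[0,1] deriving "cb": ["S"]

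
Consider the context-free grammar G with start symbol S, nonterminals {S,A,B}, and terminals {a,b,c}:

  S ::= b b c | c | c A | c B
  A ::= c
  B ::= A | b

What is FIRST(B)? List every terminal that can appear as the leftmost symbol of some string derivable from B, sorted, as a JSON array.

FIRST sets, iterate to fixpoint:
iter 1:
  A via A→c: +{c}
  B via B→A: +{c}
  B via B→b: +{b}
  S via S→b b c: +{b}
  S via S→c: +{c}
  FIRST[S]={b,c}  FIRST[A]={c}  FIRST[B]={b,c}
iter 2: — fixpoint
  FIRST[S]={b,c}  FIRST[A]={c}  FIRST[B]={b,c}

FIRST(B) = ["b", "c"]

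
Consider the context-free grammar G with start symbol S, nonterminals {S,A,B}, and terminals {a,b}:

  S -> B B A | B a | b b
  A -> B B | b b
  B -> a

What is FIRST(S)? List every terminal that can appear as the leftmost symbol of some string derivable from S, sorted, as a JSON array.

FIRST iteration:
round 1:
  A via A→b b: +{b}
  B via B→a: +{a}
  S via S→B B A: +{a}
  S via S→b b: +{b}
  S: {a,b}  A: {b}  B: {a}
round 2:
  A via A→B B: +{a}
  S: {a,b}  A: {a,b}  B: {a}
round 3: done
  S: {a,b}  A: {a,b}  B: {a}

FIRST(S) = ["a", "b"]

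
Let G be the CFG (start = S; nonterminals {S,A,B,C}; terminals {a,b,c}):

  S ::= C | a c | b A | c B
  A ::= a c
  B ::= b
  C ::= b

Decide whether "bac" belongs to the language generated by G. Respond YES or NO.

CNF form of G:
  S -> T0 T1 | T1 B | T2 A | b
  A -> T0 T1
  B -> b
  C -> b
  T0 -> a
  T1 -> c
  T2 -> b

Fill CYK table bottom-up:
  cell(0,0) b: {B,C,S,T2}  orig:{B,C,S}
  cell(1,1) a: {T0}  orig:{}
  cell(2,2) c: {T1}  orig:{}
  cell(0,1) ba: ∅
  cell(1,2) ac: {A,S}
  cell(0,2) bac: {S}

S ∈ T[0,2] ⇒ YES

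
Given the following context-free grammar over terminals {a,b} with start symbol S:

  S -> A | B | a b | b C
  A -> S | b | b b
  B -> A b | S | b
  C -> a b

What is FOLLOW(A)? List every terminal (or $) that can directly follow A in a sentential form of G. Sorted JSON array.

FIRST iteration:
pass 1:
  A via A→b: +{b}
  B via B→A b: +{b}
  C via C→a b: +{a}
  S via S→A: +{b}
  S via S→a b: +{a}
  S: {a,b}  A: {b}  B: {b}  C: {a}
pass 2:
  A via A→S: +{a}
  B via B→A b: +{a}
  S: {a,b}  A: {a,b}  B: {a,b}  C: {a}
pass 3: (no change)
  S: {a,b}  A: {a,b}  B: {a,b}  C: {a}

FOLLOW sets:
initialize: $ ∈ FOLLOW(S)
pass 1:
  B→A b: FOLLOW(A) ⊇ FIRST(b) = {b}; new: +{b}
  S→A: FOLLOW(A) ⊇ FOLLOW(S) ⊇ {$}; new: +{$}
  S→B: FOLLOW(B) ⊇ FOLLOW(S) ⊇ {$}; new: +{$}
  S→b C: FOLLOW(C) ⊇ FOLLOW(S) ⊇ {$}; new: +{$}
  FOLLOW[S]={$}  FOLLOW[A]={$,b}  FOLLOW[B]={$}  FOLLOW[C]={$}
pass 2:
  A→S: FOLLOW(S) ⊇ FOLLOW(A) ⊇ {$,b}; new: +{b}
  S→B: FOLLOW(B) ⊇ FOLLOW(S) ⊇ {$,b}; new: +{b}
  S→b C: FOLLOW(C) ⊇ FOLLOW(S) ⊇ {$,b}; new: +{b}
  FOLLOW[S]={$,b}  FOLLOW[A]={$,b}  FOLLOW[B]={$,b}  FOLLOW[C]={$,b}
pass 3: done
  FOLLOW[S]={$,b}  FOLLOW[A]={$,b}  FOLLOW[B]={$,b}  FOLLOW[C]={$,b}

FOLLOW(A) = ["$", "b"]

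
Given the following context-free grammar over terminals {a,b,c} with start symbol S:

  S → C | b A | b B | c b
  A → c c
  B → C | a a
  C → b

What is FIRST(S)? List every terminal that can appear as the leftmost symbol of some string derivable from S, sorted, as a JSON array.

FIRST sets, iterate to fixpoint:
iter 1:
  A via A→c c: +{c}
  B via B→a a: +{a}
  C via C→b: +{b}
  S via S→C: +{b}
  S via S→c b: +{c}
  FIRST(S)={b,c}  FIRST(A)={c}  FIRST(B)={a}  FIRST(C)={b}
iter 2:
  B via B→C: +{b}
  FIRST(S)={b,c}  FIRST(A)={c}  FIRST(B)={a,b}  FIRST(C)={b}
iter 3: (stable)
  FIRST(S)={b,c}  FIRST(A)={c}  FIRST(B)={a,b}  FIRST(C)={b}

FIRST(S) = ["b", "c"]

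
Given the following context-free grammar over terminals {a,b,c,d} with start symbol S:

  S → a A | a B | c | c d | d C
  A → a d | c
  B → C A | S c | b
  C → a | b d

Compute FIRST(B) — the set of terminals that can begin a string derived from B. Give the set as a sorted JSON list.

FIRST iteration:
round 1:
  A via A→a d: +{a}
  A via A→c: +{c}
  B via B→b: +{b}
  C via C→a: +{a}
  C via C→b d: +{b}
  S via S→a A: +{a}
  S via S→c: +{c}
  S via S→d C: +{d}
  S: {a,c,d}  A: {a,c}  B: {b}  C: {a,b}
round 2:
  B via B→C A: +{a}
  B via B→S c: +{c,d}
  S: {a,c,d}  A: {a,c}  B: {a,b,c,d}  C: {a,b}
round 3: (stable)
  S: {a,c,d}  A: {a,c}  B: {a,b,c,d}  C: {a,b}

FIRST(B) = ["a", "b", "c", "d"]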